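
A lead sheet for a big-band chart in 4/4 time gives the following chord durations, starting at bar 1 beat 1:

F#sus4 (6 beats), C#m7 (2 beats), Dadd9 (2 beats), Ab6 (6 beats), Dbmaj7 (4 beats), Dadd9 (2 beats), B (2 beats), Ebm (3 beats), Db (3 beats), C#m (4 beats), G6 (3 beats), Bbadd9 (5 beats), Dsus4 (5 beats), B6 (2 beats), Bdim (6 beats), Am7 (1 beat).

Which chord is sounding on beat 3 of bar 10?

Bbadd9

Beat 3 of bar 10 is beat (10−1)×4 + 3 = 39 overall.
Running totals: F#sus4 ends at 6, C#m7 ends at 8, Dadd9 ends at 10, Ab6 ends at 16, Dbmaj7 ends at 20, Dadd9 ends at 22, B ends at 24, Ebm ends at 27, Db ends at 30, C#m ends at 34, G6 ends at 37, Bbadd9 ends at 42.
Beat 39 falls within Bbadd9.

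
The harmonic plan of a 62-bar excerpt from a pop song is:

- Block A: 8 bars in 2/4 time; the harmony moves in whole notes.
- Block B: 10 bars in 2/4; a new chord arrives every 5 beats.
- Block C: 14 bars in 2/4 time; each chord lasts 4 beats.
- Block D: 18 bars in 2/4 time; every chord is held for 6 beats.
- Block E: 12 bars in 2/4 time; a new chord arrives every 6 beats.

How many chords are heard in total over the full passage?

A: 8·2 = 16 beats, 16/4 = 4 chords.
B: 10·2 = 20 beats, 20/5 = 4 chords.
C: 14·2 = 28 beats, 28/4 = 7 chords.
D: 18·2 = 36 beats, 36/6 = 6 chords.
E: 12·2 = 24 beats, 24/6 = 4 chords.
Total: 4 + 4 + 7 + 6 + 4 = 25.

25 chords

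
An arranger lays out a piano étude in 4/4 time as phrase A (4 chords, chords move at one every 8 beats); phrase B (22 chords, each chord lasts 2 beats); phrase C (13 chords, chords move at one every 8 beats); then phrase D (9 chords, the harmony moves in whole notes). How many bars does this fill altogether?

54 bars

A: 4 × 8 = 32 beats = 8 bars.
B: 22 × 2 = 44 beats = 11 bars.
C: 13 × 8 = 104 beats = 26 bars.
D: 9 × 4 = 36 beats = 9 bars.
Total: 8 + 11 + 26 + 9 = 54 bars.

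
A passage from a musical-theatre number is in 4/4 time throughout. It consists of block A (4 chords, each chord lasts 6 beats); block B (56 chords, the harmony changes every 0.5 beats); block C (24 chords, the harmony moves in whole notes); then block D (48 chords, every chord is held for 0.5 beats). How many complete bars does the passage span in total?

43 bars

A: 4 × 6 = 24 beats = 6 bars.
B: 56 × 0.5 = 28 beats = 7 bars.
C: 24 × 4 = 96 beats = 24 bars.
D: 48 × 0.5 = 24 beats = 6 bars.
Total: 6 + 7 + 24 + 6 = 43 bars.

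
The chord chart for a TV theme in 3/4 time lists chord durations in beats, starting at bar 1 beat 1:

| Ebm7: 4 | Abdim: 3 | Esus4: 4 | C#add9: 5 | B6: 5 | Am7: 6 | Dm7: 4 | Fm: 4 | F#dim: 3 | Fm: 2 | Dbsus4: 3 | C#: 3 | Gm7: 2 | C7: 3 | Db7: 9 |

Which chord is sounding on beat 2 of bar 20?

Beat 2 of bar 20 is beat (20−1)×3 + 2 = 59 overall.
Running totals: Ebm7 ends at 4, Abdim ends at 7, Esus4 ends at 11, C#add9 ends at 16, B6 ends at 21, Am7 ends at 27, Dm7 ends at 31, Fm ends at 35, F#dim ends at 38, Fm ends at 40, Dbsus4 ends at 43, C# ends at 46, Gm7 ends at 48, C7 ends at 51, Db7 ends at 60.
Beat 59 falls within Db7.

Db7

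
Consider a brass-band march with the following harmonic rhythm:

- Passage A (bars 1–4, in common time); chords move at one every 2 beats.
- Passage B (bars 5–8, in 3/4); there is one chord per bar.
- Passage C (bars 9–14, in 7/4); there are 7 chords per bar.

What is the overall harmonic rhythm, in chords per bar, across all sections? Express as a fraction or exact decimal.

A: 4 × 4 = 16 beats ÷ 2 = 8 chords.
B: 4 × 3 = 12 beats ÷ 3 = 4 chords.
C: 6 × 7 = 42 beats ÷ 1 = 42 chords.
Overall: 54 chords over 14 bars → 54/14 = 27/7 chords per bar.

27/7 chords per bar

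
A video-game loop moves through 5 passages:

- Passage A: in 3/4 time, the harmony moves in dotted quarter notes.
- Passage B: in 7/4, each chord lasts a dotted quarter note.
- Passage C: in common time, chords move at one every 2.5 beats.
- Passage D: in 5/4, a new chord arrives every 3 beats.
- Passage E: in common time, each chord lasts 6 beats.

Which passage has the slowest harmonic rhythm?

A: 3 beats/bar ÷ 1.5 beats/chord = 2 chords/bar.
B: 7 beats/bar ÷ 1.5 beats/chord = 14/3 chords/bar.
C: 4 beats/bar ÷ 2.5 beats/chord = 1.6 chords/bar.
D: 5 beats/bar ÷ 3 beats/chord = 5/3 chords/bar.
E: 4 beats/bar ÷ 6 beats/chord = 2/3 chords/bar.
Slowest is E at 2/3 chords/bar.

Passage E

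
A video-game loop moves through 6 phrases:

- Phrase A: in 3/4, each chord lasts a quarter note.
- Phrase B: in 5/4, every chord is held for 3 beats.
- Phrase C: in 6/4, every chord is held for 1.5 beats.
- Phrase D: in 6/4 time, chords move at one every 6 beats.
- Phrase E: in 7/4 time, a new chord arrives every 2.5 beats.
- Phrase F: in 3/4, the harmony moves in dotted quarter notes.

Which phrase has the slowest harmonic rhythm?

A: 3 beats/bar ÷ 1 beat/chord = 3 chords/bar.
B: 5 beats/bar ÷ 3 beats/chord = 5/3 chords/bar.
C: 6 beats/bar ÷ 1.5 beats/chord = 4 chords/bar.
D: 6 beats/bar ÷ 6 beats/chord = 1 chord/bar.
E: 7 beats/bar ÷ 2.5 beats/chord = 2.8 chords/bar.
F: 3 beats/bar ÷ 1.5 beats/chord = 2 chords/bar.
Slowest is D at 1 chords/bar.

Phrase D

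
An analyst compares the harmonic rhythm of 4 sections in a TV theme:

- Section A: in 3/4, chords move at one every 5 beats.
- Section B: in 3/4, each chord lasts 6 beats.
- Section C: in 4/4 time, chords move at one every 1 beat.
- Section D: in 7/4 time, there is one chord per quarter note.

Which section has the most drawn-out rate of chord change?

A: 3/5 = 0.6 chords/bar.
B: 3/6 = 0.5 chords/bar.
C: 4/1 = 4 chords/bar.
D: 7/1 = 7 chords/bar.
Slowest is B at 0.5 chords/bar.

Section B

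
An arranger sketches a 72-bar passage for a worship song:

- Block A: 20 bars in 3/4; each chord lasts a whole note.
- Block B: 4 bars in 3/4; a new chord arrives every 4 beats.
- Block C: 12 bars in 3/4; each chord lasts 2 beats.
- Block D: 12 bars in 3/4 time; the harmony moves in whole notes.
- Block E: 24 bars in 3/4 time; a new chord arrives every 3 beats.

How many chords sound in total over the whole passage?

69 chords

A: 20·3 = 60 beats, 60/4 = 15 chords.
B: 4·3 = 12 beats, 12/4 = 3 chords.
C: 12·3 = 36 beats, 36/2 = 18 chords.
D: 12·3 = 36 beats, 36/4 = 9 chords.
E: 24·3 = 72 beats, 72/3 = 24 chords.
Total: 15 + 3 + 18 + 9 + 24 = 69.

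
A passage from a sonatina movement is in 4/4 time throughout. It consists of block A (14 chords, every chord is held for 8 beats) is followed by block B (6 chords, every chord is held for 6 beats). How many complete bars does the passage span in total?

37 bars

A: 14 × 8 = 112 beats = 28 bars.
B: 6 × 6 = 36 beats = 9 bars.
Total: 28 + 9 = 37 bars.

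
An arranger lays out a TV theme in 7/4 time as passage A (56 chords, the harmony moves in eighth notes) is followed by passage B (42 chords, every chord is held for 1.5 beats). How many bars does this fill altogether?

13 bars

A: 56 × 0.5 = 28 beats = 4 bars.
B: 42 × 1.5 = 63 beats = 9 bars.
Total: 4 + 9 = 13 bars.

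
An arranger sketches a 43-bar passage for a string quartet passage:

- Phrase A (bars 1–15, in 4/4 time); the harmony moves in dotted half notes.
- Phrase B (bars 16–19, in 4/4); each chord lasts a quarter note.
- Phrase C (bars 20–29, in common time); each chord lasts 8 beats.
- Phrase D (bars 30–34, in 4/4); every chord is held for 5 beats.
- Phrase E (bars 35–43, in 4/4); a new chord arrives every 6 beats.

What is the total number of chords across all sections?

51 chords

A has 60 beats and chords last 3 each, so 20 chords.
B has 16 beats and chords last 1 each, so 16 chords.
C has 40 beats and chords last 8 each, so 5 chords.
D has 20 beats and chords last 5 each, so 4 chords.
E has 36 beats and chords last 6 each, so 6 chords.
Total: 20 + 16 + 5 + 4 + 6 = 51.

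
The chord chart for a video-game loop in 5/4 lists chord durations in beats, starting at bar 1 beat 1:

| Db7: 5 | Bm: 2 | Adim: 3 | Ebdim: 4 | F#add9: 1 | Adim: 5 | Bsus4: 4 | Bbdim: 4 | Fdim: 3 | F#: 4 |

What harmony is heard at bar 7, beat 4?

F#

Beat 4 of bar 7 is beat (7−1)×5 + 4 = 34 overall.
Running totals: Db7 ends at 5, Bm ends at 7, Adim ends at 10, Ebdim ends at 14, F#add9 ends at 15, Adim ends at 20, Bsus4 ends at 24, Bbdim ends at 28, Fdim ends at 31, F# ends at 35.
Beat 34 falls within F#.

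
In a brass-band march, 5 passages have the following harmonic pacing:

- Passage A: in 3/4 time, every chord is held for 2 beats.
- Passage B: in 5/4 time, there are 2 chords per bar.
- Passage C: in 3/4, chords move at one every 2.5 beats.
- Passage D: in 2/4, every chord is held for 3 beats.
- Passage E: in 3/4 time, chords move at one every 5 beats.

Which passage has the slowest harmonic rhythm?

Passage E

A: 3/2 = 1.5 chords/bar.
B: 5/2.5 = 2 chords/bar.
C: 3/2.5 = 1.2 chords/bar.
D: 2/3 = 2/3 chords/bar.
E: 3/5 = 0.6 chords/bar.
Slowest is E at 0.6 chords/bar.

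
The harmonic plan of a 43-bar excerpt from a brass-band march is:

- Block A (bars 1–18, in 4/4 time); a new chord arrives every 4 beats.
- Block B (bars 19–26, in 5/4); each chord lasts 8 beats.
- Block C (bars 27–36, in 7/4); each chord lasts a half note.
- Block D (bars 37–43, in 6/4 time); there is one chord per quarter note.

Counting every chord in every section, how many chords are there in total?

100 chords

A: 18·4 = 72 beats, 72/4 = 18 chords.
B: 8·5 = 40 beats, 40/8 = 5 chords.
C: 10·7 = 70 beats, 70/2 = 35 chords.
D: 7·6 = 42 beats, 42/1 = 42 chords.
Total: 18 + 5 + 35 + 42 = 100.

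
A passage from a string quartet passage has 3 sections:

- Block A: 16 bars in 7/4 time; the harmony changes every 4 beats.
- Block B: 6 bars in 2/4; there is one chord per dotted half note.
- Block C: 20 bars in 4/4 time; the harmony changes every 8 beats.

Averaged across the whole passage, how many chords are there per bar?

1 chords per bar

A: 16 × 7 = 112 beats ÷ 4 = 28 chords.
B: 6 × 2 = 12 beats ÷ 3 = 4 chords.
C: 20 × 4 = 80 beats ÷ 8 = 10 chords.
Overall: 42 chords over 42 bars → 42/42 = 1 chords per bar.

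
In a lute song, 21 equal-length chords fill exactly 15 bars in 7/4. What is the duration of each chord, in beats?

5 beats

15 bars × 7 beats/bar = 105 beats total.
105 beats ÷ 21 chords = 5 beats per chord.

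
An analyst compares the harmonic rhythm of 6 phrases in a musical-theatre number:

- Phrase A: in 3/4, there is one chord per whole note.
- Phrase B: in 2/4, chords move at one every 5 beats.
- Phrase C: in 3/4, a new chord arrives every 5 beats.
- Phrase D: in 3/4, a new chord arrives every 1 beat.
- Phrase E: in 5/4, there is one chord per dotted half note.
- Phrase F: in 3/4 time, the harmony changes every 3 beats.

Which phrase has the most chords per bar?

Phrase D

A: 3/4 = 0.75 chords/bar.
B: 2/5 = 0.4 chords/bar.
C: 3/5 = 0.6 chords/bar.
D: 3/1 = 3 chords/bar.
E: 5/3 = 5/3 chords/bar.
F: 3/3 = 1 chord/bar.
Fastest is D at 3 chords/bar.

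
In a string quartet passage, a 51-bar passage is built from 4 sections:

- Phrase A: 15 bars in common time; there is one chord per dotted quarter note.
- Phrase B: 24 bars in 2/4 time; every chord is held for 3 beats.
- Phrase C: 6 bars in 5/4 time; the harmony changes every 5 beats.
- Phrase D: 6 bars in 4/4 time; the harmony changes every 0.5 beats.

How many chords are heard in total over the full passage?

110 chords

A has 60 beats and chords last 1.5 each, so 40 chords.
B has 48 beats and chords last 3 each, so 16 chords.
C has 30 beats and chords last 5 each, so 6 chords.
D has 24 beats and chords last 0.5 each, so 48 chords.
Total: 40 + 16 + 6 + 48 = 110.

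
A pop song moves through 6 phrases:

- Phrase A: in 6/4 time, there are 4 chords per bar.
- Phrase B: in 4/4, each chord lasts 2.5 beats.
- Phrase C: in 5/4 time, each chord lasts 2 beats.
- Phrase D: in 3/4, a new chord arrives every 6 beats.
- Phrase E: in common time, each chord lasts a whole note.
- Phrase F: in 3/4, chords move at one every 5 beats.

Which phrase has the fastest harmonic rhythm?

A: 6/1.5 = 4 chords/bar.
B: 4/2.5 = 1.6 chords/bar.
C: 5/2 = 2.5 chords/bar.
D: 3/6 = 0.5 chords/bar.
E: 4/4 = 1 chord/bar.
F: 3/5 = 0.6 chords/bar.
Fastest is A at 4 chords/bar.

Phrase A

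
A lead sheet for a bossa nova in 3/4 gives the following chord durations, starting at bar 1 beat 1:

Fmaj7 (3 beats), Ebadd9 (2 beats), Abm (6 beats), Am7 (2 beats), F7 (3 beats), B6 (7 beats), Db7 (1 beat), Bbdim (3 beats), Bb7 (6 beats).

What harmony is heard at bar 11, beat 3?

Bb7

Beat 3 of bar 11 is beat (11−1)×3 + 3 = 33 overall.
Running totals: Fmaj7 ends at 3, Ebadd9 ends at 5, Abm ends at 11, Am7 ends at 13, F7 ends at 16, B6 ends at 23, Db7 ends at 24, Bbdim ends at 27, Bb7 ends at 33.
Beat 33 falls within Bb7.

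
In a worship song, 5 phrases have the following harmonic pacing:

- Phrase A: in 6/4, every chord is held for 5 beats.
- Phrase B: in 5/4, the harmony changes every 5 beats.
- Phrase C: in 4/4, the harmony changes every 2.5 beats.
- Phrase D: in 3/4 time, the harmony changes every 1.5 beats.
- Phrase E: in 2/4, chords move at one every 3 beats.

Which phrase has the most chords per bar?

A: 6 beats/bar ÷ 5 beats/chord = 1.2 chords/bar.
B: 5 beats/bar ÷ 5 beats/chord = 1 chord/bar.
C: 4 beats/bar ÷ 2.5 beats/chord = 1.6 chords/bar.
D: 3 beats/bar ÷ 1.5 beats/chord = 2 chords/bar.
E: 2 beats/bar ÷ 3 beats/chord = 2/3 chords/bar.
Fastest is D at 2 chords/bar.

Phrase D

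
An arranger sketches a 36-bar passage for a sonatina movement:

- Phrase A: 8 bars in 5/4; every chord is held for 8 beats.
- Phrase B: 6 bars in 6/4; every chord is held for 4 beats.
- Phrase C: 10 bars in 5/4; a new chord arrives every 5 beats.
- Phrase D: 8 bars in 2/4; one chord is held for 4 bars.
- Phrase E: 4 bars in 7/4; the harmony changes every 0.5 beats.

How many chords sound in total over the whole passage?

A has 40 beats and chords last 8 each, so 5 chords.
B has 36 beats and chords last 4 each, so 9 chords.
C has 50 beats and chords last 5 each, so 10 chords.
D has 16 beats and chords last 8 each, so 2 chords.
E has 28 beats and chords last 0.5 each, so 56 chords.
Total: 5 + 9 + 10 + 2 + 56 = 82.

82 chords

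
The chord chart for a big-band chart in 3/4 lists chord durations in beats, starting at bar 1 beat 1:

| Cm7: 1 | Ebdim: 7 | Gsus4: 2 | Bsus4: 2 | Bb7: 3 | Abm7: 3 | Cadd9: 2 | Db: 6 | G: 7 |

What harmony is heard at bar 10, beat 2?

G

Beat 2 of bar 10 is beat (10−1)×3 + 2 = 29 overall.
Running totals: Cm7 ends at 1, Ebdim ends at 8, Gsus4 ends at 10, Bsus4 ends at 12, Bb7 ends at 15, Abm7 ends at 18, Cadd9 ends at 20, Db ends at 26, G ends at 33.
Beat 29 falls within G.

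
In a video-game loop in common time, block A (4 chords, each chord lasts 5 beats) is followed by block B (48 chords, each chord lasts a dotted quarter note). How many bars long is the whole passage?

23 bars

A: 4 × 5 = 20 beats = 5 bars.
B: 48 × 1.5 = 72 beats = 18 bars.
Total: 5 + 18 = 23 bars.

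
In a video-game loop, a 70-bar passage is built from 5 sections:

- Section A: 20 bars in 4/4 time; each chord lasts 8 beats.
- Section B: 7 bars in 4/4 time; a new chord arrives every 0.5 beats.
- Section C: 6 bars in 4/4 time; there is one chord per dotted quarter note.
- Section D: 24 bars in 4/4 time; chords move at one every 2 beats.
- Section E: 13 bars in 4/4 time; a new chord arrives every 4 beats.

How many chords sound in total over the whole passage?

143 chords

A: 20 bars × 4 beats = 80 beats; 8 beats/chord → 10 chords.
B: 7 bars × 4 beats = 28 beats; 0.5 beats/chord → 56 chords.
C: 6 bars × 4 beats = 24 beats; 1.5 beats/chord → 16 chords.
D: 24 bars × 4 beats = 96 beats; 2 beats/chord → 48 chords.
E: 13 bars × 4 beats = 52 beats; 4 beats/chord → 13 chords.
Total: 10 + 56 + 16 + 48 + 13 = 143.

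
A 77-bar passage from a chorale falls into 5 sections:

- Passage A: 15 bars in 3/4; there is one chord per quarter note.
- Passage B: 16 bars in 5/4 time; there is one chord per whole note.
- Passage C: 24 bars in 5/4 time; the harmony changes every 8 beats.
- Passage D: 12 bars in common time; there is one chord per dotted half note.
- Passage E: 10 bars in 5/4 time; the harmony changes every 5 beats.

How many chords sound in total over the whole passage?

106 chords

A has 45 beats and chords last 1 each, so 45 chords.
B has 80 beats and chords last 4 each, so 20 chords.
C has 120 beats and chords last 8 each, so 15 chords.
D has 48 beats and chords last 3 each, so 16 chords.
E has 50 beats and chords last 5 each, so 10 chords.
Total: 45 + 20 + 15 + 16 + 10 = 106.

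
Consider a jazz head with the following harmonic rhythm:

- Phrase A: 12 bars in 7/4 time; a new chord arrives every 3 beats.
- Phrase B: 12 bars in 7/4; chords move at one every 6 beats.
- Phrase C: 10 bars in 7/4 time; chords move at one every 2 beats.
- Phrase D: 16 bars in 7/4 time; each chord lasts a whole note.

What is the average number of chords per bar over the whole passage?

2.1 chords per bar

A: 12 bars of 7 beats is 84 beats; at 3 beats each that's 28 chords.
B: 12 bars of 7 beats is 84 beats; at 6 beats each that's 14 chords.
C: 10 bars of 7 beats is 70 beats; at 2 beats each that's 35 chords.
D: 16 bars of 7 beats is 112 beats; at 4 beats each that's 28 chords.
Overall: 105 chords over 50 bars → 105/50 = 2.1 chords per bar.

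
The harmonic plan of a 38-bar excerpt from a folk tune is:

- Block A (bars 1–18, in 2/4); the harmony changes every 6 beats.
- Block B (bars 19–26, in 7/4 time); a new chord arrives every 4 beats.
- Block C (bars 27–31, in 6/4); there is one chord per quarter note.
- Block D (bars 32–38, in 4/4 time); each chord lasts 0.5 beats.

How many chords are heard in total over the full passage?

A: 18 bars × 2 beats = 36 beats; 6 beats/chord → 6 chords.
B: 8 bars × 7 beats = 56 beats; 4 beats/chord → 14 chords.
C: 5 bars × 6 beats = 30 beats; 1 beat/chord → 30 chords.
D: 7 bars × 4 beats = 28 beats; 0.5 beats/chord → 56 chords.
Total: 6 + 14 + 30 + 56 = 106.

106 chords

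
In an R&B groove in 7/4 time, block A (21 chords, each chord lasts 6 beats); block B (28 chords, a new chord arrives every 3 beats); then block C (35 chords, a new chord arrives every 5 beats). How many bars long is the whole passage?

A: 21 × 6 = 126 beats = 18 bars.
B: 28 × 3 = 84 beats = 12 bars.
C: 35 × 5 = 175 beats = 25 bars.
Total: 18 + 12 + 25 = 55 bars.

55 bars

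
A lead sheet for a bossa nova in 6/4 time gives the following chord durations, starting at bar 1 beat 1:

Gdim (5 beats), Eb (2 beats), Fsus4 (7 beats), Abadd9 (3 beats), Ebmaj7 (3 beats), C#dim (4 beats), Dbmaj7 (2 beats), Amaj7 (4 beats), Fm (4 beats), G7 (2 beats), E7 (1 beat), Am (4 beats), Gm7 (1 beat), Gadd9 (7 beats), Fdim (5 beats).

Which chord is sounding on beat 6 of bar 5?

Amaj7

Beat 6 of bar 5 is beat (5−1)×6 + 6 = 30 overall.
Running totals: Gdim ends at 5, Eb ends at 7, Fsus4 ends at 14, Abadd9 ends at 17, Ebmaj7 ends at 20, C#dim ends at 24, Dbmaj7 ends at 26, Amaj7 ends at 30.
Beat 30 falls within Amaj7.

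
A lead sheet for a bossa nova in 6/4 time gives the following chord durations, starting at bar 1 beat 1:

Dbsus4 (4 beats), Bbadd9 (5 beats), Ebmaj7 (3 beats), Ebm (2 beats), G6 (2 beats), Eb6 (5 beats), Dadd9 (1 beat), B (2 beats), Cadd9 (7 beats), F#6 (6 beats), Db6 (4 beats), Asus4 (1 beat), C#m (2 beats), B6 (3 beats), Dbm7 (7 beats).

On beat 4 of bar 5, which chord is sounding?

Beat 4 of bar 5 is beat (5−1)×6 + 4 = 28 overall.
Running totals: Dbsus4 ends at 4, Bbadd9 ends at 9, Ebmaj7 ends at 12, Ebm ends at 14, G6 ends at 16, Eb6 ends at 21, Dadd9 ends at 22, B ends at 24, Cadd9 ends at 31.
Beat 28 falls within Cadd9.

Cadd9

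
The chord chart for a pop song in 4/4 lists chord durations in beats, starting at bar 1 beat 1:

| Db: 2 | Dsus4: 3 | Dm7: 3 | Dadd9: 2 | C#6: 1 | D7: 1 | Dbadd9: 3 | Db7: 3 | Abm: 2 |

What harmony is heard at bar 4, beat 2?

Dbadd9

Beat 2 of bar 4 is beat (4−1)×4 + 2 = 14 overall.
Running totals: Db ends at 2, Dsus4 ends at 5, Dm7 ends at 8, Dadd9 ends at 10, C#6 ends at 11, D7 ends at 12, Dbadd9 ends at 15.
Beat 14 falls within Dbadd9.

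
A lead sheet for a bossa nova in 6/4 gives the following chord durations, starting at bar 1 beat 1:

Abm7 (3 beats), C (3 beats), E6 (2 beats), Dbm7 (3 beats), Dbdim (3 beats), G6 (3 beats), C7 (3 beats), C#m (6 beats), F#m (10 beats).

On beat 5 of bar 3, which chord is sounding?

Beat 5 of bar 3 is beat (3−1)×6 + 5 = 17 overall.
Running totals: Abm7 ends at 3, C ends at 6, E6 ends at 8, Dbm7 ends at 11, Dbdim ends at 14, G6 ends at 17.
Beat 17 falls within G6.

G6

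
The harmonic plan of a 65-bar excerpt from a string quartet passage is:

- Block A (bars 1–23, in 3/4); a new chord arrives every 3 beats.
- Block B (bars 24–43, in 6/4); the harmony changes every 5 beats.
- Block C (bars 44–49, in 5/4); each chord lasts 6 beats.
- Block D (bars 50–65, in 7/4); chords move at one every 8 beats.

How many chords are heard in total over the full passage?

A has 69 beats and chords last 3 each, so 23 chords.
B has 120 beats and chords last 5 each, so 24 chords.
C has 30 beats and chords last 6 each, so 5 chords.
D has 112 beats and chords last 8 each, so 14 chords.
Total: 23 + 24 + 5 + 14 = 66.

66 chords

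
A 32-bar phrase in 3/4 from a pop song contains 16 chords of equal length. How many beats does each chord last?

6 beats

32 bars × 3 beats/bar = 96 beats total.
96 beats ÷ 16 chords = 6 beats per chord.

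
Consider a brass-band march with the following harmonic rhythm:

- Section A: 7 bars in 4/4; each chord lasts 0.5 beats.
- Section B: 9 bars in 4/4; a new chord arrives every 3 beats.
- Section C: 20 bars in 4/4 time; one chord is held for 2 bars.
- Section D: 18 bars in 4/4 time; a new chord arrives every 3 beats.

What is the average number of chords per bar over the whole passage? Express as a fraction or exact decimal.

17/9 chords per bar

A: 7 bars of 4 beats is 28 beats; at 0.5 beats each that's 56 chords.
B: 9 bars of 4 beats is 36 beats; at 3 beats each that's 12 chords.
C: 20 bars of 4 beats is 80 beats; at 8 beats each that's 10 chords.
D: 18 bars of 4 beats is 72 beats; at 3 beats each that's 24 chords.
Overall: 102 chords over 54 bars → 102/54 = 17/9 chords per bar.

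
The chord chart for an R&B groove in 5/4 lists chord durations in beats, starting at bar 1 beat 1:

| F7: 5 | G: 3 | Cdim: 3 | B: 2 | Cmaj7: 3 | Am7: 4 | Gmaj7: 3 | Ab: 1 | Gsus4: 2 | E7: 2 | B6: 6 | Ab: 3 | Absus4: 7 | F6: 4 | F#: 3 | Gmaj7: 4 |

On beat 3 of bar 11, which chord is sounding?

Beat 3 of bar 11 is beat (11−1)×5 + 3 = 53 overall.
Running totals: F7 ends at 5, G ends at 8, Cdim ends at 11, B ends at 13, Cmaj7 ends at 16, Am7 ends at 20, Gmaj7 ends at 23, Ab ends at 24, Gsus4 ends at 26, E7 ends at 28, B6 ends at 34, Ab ends at 37, Absus4 ends at 44, F6 ends at 48, F# ends at 51, Gmaj7 ends at 55.
Beat 53 falls within Gmaj7.

Gmaj7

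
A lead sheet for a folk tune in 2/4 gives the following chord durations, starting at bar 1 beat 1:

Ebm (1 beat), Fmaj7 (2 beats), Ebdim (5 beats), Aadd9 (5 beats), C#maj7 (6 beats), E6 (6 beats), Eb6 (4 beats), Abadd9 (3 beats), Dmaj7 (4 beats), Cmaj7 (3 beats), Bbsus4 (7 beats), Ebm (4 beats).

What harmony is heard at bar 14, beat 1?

Beat 1 of bar 14 is beat (14−1)×2 + 1 = 27 overall.
Running totals: Ebm ends at 1, Fmaj7 ends at 3, Ebdim ends at 8, Aadd9 ends at 13, C#maj7 ends at 19, E6 ends at 25, Eb6 ends at 29.
Beat 27 falls within Eb6.

Eb6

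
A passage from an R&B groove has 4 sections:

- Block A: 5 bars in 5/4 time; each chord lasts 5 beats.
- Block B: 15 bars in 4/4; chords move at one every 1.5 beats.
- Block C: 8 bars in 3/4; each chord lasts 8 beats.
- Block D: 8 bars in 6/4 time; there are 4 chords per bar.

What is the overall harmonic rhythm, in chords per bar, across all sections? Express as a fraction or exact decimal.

20/9 chords per bar

A: 5 × 5 = 25 beats ÷ 5 = 5 chords.
B: 15 × 4 = 60 beats ÷ 1.5 = 40 chords.
C: 8 × 3 = 24 beats ÷ 8 = 3 chords.
D: 8 × 6 = 48 beats ÷ 1.5 = 32 chords.
Overall: 80 chords over 36 bars → 80/36 = 20/9 chords per bar.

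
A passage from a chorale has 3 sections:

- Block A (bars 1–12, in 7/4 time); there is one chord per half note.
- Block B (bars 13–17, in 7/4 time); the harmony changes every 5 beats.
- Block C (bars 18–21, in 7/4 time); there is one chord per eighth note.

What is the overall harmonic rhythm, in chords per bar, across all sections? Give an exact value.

A: 12 bars of 7 beats is 84 beats; at 2 beats each that's 42 chords.
B: 5 bars of 7 beats is 35 beats; at 5 beats each that's 7 chords.
C: 4 bars of 7 beats is 28 beats; at 0.5 beats each that's 56 chords.
Overall: 105 chords over 21 bars → 105/21 = 5 chords per bar.

5 chords per bar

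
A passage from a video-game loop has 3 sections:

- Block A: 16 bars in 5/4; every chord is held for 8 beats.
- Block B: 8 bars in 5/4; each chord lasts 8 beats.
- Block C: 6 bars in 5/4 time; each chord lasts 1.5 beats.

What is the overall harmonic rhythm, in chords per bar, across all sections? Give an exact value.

A: 16 bars of 5 beats is 80 beats; at 8 beats each that's 10 chords.
B: 8 bars of 5 beats is 40 beats; at 8 beats each that's 5 chords.
C: 6 bars of 5 beats is 30 beats; at 1.5 beats each that's 20 chords.
Overall: 35 chords over 30 bars → 35/30 = 7/6 chords per bar.

7/6 chords per bar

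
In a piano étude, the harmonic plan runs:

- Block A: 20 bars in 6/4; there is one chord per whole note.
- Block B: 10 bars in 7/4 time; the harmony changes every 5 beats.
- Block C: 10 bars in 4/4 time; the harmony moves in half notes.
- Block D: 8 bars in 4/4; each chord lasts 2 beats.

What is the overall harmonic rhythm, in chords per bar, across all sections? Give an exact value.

A: 20 bars of 6 beats is 120 beats; at 4 beats each that's 30 chords.
B: 10 bars of 7 beats is 70 beats; at 5 beats each that's 14 chords.
C: 10 bars of 4 beats is 40 beats; at 2 beats each that's 20 chords.
D: 8 bars of 4 beats is 32 beats; at 2 beats each that's 16 chords.
Overall: 80 chords over 48 bars → 80/48 = 5/3 chords per bar.

5/3 chords per bar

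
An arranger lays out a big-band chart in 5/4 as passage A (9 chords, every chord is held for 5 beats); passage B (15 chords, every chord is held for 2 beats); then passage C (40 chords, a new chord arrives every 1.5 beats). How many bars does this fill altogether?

27 bars

A: 9 × 5 = 45 beats = 9 bars.
B: 15 × 2 = 30 beats = 6 bars.
C: 40 × 1.5 = 60 beats = 12 bars.
Total: 9 + 6 + 12 = 27 bars.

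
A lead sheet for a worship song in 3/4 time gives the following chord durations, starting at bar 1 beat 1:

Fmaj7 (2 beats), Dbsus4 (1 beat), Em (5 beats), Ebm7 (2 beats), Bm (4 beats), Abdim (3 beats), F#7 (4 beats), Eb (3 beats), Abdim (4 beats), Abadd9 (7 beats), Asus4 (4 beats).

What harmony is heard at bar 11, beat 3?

Abadd9

Beat 3 of bar 11 is beat (11−1)×3 + 3 = 33 overall.
Running totals: Fmaj7 ends at 2, Dbsus4 ends at 3, Em ends at 8, Ebm7 ends at 10, Bm ends at 14, Abdim ends at 17, F#7 ends at 21, Eb ends at 24, Abdim ends at 28, Abadd9 ends at 35.
Beat 33 falls within Abadd9.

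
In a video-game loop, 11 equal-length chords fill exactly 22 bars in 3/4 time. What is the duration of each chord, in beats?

6 beats

22 bars × 3 beats/bar = 66 beats total.
66 beats ÷ 11 chords = 6 beats per chord.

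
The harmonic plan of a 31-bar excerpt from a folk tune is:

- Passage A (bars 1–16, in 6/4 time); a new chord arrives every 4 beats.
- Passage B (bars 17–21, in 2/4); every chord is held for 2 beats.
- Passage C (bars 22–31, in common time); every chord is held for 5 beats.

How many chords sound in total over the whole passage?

A: 16 bars × 6 beats = 96 beats; 4 beats/chord → 24 chords.
B: 5 bars × 2 beats = 10 beats; 2 beats/chord → 5 chords.
C: 10 bars × 4 beats = 40 beats; 5 beats/chord → 8 chords.
Total: 24 + 5 + 8 = 37.

37 chords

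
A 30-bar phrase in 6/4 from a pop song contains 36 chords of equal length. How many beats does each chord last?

30 bars × 6 beats/bar = 180 beats total.
180 beats ÷ 36 chords = 5 beats per chord.

5 beats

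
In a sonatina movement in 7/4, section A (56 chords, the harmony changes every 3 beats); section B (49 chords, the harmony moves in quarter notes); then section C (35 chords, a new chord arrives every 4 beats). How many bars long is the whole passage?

A: 56 × 3 = 168 beats = 24 bars.
B: 49 × 1 = 49 beats = 7 bars.
C: 35 × 4 = 140 beats = 20 bars.
Total: 24 + 7 + 20 = 51 bars.

51 bars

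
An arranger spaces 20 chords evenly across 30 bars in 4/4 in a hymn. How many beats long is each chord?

6 beats

30 bars × 4 beats/bar = 120 beats total.
120 beats ÷ 20 chords = 6 beats per chord.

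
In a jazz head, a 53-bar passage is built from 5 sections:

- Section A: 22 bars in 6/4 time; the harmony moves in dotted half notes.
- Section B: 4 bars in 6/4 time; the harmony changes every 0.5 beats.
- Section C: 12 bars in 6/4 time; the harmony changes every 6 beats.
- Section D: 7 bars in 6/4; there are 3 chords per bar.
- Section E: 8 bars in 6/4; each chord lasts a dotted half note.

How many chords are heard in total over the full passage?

A: 22·6 = 132 beats, 132/3 = 44 chords.
B: 4·6 = 24 beats, 24/0.5 = 48 chords.
C: 12·6 = 72 beats, 72/6 = 12 chords.
D: 7·6 = 42 beats, 42/2 = 21 chords.
E: 8·6 = 48 beats, 48/3 = 16 chords.
Total: 44 + 48 + 12 + 21 + 16 = 141.

141 chords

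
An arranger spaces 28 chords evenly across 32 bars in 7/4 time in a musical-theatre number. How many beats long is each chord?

32 bars × 7 beats/bar = 224 beats total.
224 beats ÷ 28 chords = 8 beats per chord.

8 beats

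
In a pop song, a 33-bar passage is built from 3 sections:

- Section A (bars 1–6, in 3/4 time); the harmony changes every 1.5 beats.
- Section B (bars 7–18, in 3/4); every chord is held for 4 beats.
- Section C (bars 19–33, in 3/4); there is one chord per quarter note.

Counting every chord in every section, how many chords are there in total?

A: 6·3 = 18 beats, 18/1.5 = 12 chords.
B: 12·3 = 36 beats, 36/4 = 9 chords.
C: 15·3 = 45 beats, 45/1 = 45 chords.
Total: 12 + 9 + 45 = 66.

66 chords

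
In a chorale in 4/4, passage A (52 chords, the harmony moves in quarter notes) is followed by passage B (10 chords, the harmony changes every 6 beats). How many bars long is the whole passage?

28 bars

A: 52 × 1 = 52 beats = 13 bars.
B: 10 × 6 = 60 beats = 15 bars.
Total: 13 + 15 = 28 bars.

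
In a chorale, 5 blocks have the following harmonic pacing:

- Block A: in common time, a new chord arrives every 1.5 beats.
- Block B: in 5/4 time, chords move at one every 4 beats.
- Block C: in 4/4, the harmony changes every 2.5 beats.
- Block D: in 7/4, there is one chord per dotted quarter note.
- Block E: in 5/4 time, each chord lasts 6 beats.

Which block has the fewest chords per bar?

A: 4 beats/bar ÷ 1.5 beats/chord = 8/3 chords/bar.
B: 5 beats/bar ÷ 4 beats/chord = 1.25 chords/bar.
C: 4 beats/bar ÷ 2.5 beats/chord = 1.6 chords/bar.
D: 7 beats/bar ÷ 1.5 beats/chord = 14/3 chords/bar.
E: 5 beats/bar ÷ 6 beats/chord = 5/6 chords/bar.
Slowest is E at 5/6 chords/bar.

Block E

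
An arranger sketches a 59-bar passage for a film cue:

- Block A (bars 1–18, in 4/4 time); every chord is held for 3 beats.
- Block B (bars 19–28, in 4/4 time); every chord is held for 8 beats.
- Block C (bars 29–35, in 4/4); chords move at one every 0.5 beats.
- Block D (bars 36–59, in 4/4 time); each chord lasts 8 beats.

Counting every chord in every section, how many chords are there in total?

97 chords

A: 18 bars × 4 beats = 72 beats; 3 beats/chord → 24 chords.
B: 10 bars × 4 beats = 40 beats; 8 beats/chord → 5 chords.
C: 7 bars × 4 beats = 28 beats; 0.5 beats/chord → 56 chords.
D: 24 bars × 4 beats = 96 beats; 8 beats/chord → 12 chords.
Total: 24 + 5 + 56 + 12 = 97.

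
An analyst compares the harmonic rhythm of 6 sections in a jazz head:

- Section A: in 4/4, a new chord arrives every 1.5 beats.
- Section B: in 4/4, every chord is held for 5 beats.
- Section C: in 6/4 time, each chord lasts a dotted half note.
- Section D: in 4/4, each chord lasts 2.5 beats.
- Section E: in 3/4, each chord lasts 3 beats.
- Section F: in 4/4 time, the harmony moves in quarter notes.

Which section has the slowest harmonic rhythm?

A: each chord is 1.5 beats in 4/4, so 8/3 per bar.
B: each chord is 5 beats in 4/4, so 0.8 per bar.
C: each chord is 3 beats in 6/4, so 2 per bar.
D: each chord is 2.5 beats in 4/4, so 1.6 per bar.
E: each chord is 3 beats in 3/4, so 1 per bar.
F: each chord is 1 beat in 4/4, so 4 per bar.
Slowest is B at 0.8 chords/bar.

Section B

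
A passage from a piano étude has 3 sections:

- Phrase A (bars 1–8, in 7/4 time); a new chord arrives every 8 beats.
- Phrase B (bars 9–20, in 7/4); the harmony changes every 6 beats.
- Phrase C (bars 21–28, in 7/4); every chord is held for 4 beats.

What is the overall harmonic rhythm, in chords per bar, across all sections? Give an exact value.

A: 8 bars of 7 beats is 56 beats; at 8 beats each that's 7 chords.
B: 12 bars of 7 beats is 84 beats; at 6 beats each that's 14 chords.
C: 8 bars of 7 beats is 56 beats; at 4 beats each that's 14 chords.
Overall: 35 chords over 28 bars → 35/28 = 1.25 chords per bar.

1.25 chords per bar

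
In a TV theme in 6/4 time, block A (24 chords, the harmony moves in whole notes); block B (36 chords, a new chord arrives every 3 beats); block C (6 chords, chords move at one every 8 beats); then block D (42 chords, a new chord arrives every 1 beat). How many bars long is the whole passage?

49 bars

A: 24 × 4 = 96 beats = 16 bars.
B: 36 × 3 = 108 beats = 18 bars.
C: 6 × 8 = 48 beats = 8 bars.
D: 42 × 1 = 42 beats = 7 bars.
Total: 16 + 18 + 8 + 7 = 49 bars.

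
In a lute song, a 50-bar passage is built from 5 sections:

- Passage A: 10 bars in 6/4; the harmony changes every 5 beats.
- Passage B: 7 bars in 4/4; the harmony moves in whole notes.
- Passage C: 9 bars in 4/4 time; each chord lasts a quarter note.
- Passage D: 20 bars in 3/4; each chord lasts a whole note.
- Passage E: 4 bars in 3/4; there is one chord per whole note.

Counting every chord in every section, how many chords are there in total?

73 chords

A has 60 beats and chords last 5 each, so 12 chords.
B has 28 beats and chords last 4 each, so 7 chords.
C has 36 beats and chords last 1 each, so 36 chords.
D has 60 beats and chords last 4 each, so 15 chords.
E has 12 beats and chords last 4 each, so 3 chords.
Total: 12 + 7 + 36 + 15 + 3 = 73.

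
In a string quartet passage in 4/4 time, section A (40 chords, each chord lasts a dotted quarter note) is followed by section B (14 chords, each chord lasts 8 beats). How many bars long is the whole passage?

A: 40 × 1.5 = 60 beats = 15 bars.
B: 14 × 8 = 112 beats = 28 bars.
Total: 15 + 28 = 43 bars.

43 bars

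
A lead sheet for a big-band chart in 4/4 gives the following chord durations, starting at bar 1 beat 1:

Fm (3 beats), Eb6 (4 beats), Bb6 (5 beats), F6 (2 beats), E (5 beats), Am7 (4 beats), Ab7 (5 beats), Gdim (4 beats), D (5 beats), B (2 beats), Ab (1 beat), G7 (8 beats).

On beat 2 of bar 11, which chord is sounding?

G7

Beat 2 of bar 11 is beat (11−1)×4 + 2 = 42 overall.
Running totals: Fm ends at 3, Eb6 ends at 7, Bb6 ends at 12, F6 ends at 14, E ends at 19, Am7 ends at 23, Ab7 ends at 28, Gdim ends at 32, D ends at 37, B ends at 39, Ab ends at 40, G7 ends at 48.
Beat 42 falls within G7.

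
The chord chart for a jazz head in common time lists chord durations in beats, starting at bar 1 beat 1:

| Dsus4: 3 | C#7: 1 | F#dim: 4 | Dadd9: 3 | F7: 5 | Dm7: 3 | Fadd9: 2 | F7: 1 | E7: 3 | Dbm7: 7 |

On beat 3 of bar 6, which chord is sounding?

E7

Beat 3 of bar 6 is beat (6−1)×4 + 3 = 23 overall.
Running totals: Dsus4 ends at 3, C#7 ends at 4, F#dim ends at 8, Dadd9 ends at 11, F7 ends at 16, Dm7 ends at 19, Fadd9 ends at 21, F7 ends at 22, E7 ends at 25.
Beat 23 falls within E7.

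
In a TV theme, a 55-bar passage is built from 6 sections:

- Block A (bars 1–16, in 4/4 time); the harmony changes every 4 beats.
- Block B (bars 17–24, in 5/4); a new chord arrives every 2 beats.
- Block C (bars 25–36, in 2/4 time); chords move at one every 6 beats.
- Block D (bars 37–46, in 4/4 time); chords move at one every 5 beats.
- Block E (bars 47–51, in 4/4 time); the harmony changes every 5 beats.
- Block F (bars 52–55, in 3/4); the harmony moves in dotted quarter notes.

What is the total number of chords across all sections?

60 chords

A: 16 bars × 4 beats = 64 beats; 4 beats/chord → 16 chords.
B: 8 bars × 5 beats = 40 beats; 2 beats/chord → 20 chords.
C: 12 bars × 2 beats = 24 beats; 6 beats/chord → 4 chords.
D: 10 bars × 4 beats = 40 beats; 5 beats/chord → 8 chords.
E: 5 bars × 4 beats = 20 beats; 5 beats/chord → 4 chords.
F: 4 bars × 3 beats = 12 beats; 1.5 beats/chord → 8 chords.
Total: 16 + 20 + 4 + 8 + 4 + 8 = 60.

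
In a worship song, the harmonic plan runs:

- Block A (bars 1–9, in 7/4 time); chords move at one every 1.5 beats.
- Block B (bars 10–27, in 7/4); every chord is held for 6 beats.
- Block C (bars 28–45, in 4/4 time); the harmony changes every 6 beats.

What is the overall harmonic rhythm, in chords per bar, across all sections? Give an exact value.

A: 9 × 7 = 63 beats ÷ 1.5 = 42 chords.
B: 18 × 7 = 126 beats ÷ 6 = 21 chords.
C: 18 × 4 = 72 beats ÷ 6 = 12 chords.
Overall: 75 chords over 45 bars → 75/45 = 5/3 chords per bar.

5/3 chords per bar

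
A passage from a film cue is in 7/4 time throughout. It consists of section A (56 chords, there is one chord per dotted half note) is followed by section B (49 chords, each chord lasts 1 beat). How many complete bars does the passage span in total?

A: 56 × 3 = 168 beats = 24 bars.
B: 49 × 1 = 49 beats = 7 bars.
Total: 24 + 7 = 31 bars.

31 bars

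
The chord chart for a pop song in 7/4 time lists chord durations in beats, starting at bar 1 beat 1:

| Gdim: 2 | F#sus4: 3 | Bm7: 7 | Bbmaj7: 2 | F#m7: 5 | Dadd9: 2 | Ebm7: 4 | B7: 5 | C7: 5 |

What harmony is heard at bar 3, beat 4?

Beat 4 of bar 3 is beat (3−1)×7 + 4 = 18 overall.
Running totals: Gdim ends at 2, F#sus4 ends at 5, Bm7 ends at 12, Bbmaj7 ends at 14, F#m7 ends at 19.
Beat 18 falls within F#m7.

F#m7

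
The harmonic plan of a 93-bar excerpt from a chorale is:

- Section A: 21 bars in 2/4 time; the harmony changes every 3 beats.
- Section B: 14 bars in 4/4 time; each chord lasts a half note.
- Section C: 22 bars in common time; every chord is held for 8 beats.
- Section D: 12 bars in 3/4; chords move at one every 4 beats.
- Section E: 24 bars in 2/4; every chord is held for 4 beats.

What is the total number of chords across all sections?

74 chords

A: 21 bars × 2 beats = 42 beats; 3 beats/chord → 14 chords.
B: 14 bars × 4 beats = 56 beats; 2 beats/chord → 28 chords.
C: 22 bars × 4 beats = 88 beats; 8 beats/chord → 11 chords.
D: 12 bars × 3 beats = 36 beats; 4 beats/chord → 9 chords.
E: 24 bars × 2 beats = 48 beats; 4 beats/chord → 12 chords.
Total: 14 + 28 + 11 + 9 + 12 = 74.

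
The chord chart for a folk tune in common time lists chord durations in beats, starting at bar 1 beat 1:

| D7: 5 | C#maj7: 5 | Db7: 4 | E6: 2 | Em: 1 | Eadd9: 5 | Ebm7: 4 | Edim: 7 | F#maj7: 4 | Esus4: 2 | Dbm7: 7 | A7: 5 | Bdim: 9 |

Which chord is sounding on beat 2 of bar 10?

Beat 2 of bar 10 is beat (10−1)×4 + 2 = 38 overall.
Running totals: D7 ends at 5, C#maj7 ends at 10, Db7 ends at 14, E6 ends at 16, Em ends at 17, Eadd9 ends at 22, Ebm7 ends at 26, Edim ends at 33, F#maj7 ends at 37, Esus4 ends at 39.
Beat 38 falls within Esus4.

Esus4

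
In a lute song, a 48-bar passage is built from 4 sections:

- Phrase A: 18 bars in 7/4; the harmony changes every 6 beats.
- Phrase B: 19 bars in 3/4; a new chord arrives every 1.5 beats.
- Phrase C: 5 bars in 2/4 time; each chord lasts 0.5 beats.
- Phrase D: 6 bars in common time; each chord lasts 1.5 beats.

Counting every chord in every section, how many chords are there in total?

A has 126 beats and chords last 6 each, so 21 chords.
B has 57 beats and chords last 1.5 each, so 38 chords.
C has 10 beats and chords last 0.5 each, so 20 chords.
D has 24 beats and chords last 1.5 each, so 16 chords.
Total: 21 + 38 + 20 + 16 = 95.

95 chords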